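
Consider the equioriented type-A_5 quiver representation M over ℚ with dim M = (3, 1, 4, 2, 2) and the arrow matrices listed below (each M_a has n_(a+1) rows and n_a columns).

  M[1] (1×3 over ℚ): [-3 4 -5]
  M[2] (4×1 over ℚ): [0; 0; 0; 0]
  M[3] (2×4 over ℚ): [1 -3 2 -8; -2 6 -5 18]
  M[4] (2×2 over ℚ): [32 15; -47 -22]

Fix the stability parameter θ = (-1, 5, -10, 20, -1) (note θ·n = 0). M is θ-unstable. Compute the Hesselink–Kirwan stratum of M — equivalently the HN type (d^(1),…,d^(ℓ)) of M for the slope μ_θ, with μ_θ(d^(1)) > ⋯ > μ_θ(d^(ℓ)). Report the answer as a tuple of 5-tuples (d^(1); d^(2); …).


Via rank(M_{q-1}∘⋯∘M_p): M ≅ I[1,1]^2, I[1,2], I[3,3]^2, I[3,5]^2.
μ_θ-semistable layers: μ^(1)=19/2; μ^(2)=5; μ^(3)=-1; μ^(4)=-10

((0, 0, 0, 2, 2); (0, 1, 0, 0, 0); (3, 0, 0, 0, 0); (0, 0, 4, 0, 0))


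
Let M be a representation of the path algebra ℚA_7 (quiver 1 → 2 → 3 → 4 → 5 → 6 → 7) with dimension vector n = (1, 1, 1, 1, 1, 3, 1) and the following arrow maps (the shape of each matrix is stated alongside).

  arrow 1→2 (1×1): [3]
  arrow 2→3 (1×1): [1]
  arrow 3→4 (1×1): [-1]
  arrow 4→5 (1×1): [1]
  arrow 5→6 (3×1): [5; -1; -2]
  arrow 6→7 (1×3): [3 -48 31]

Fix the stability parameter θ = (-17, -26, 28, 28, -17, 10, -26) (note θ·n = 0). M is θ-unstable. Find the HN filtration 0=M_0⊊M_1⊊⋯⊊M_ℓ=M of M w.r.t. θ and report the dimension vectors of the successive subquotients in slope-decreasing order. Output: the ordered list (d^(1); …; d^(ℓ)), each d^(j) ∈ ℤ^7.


Via rank(M_{q-1}∘⋯∘M_p): M ≅ I[1,7], I[6,6]^2.
μ_θ-semistable layers: μ^(1)=10; μ^(2)=23/5; μ^(3)=-43/2

((0, 0, 0, 0, 0, 2, 0); (0, 0, 1, 1, 1, 1, 1); (1, 1, 0, 0, 0, 0, 0))


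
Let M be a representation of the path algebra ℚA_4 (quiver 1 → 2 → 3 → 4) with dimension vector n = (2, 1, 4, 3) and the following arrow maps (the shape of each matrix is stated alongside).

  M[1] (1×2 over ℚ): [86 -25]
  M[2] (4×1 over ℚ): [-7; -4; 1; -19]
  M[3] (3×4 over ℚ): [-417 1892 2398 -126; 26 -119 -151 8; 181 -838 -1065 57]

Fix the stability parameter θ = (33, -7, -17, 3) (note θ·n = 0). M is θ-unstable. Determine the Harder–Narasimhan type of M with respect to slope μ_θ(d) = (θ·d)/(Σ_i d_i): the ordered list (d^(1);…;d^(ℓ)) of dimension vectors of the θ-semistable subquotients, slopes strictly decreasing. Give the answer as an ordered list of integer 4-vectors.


Interval decomposition of M: I[1,1], I[1,4], I[3,3], I[3,4]^2.
HN type (ℓ=3): μ^(1)=33; μ^(2)=3; μ^(3)=-17

((1, 0, 0, 0); (1, 1, 1, 3); (0, 0, 3, 0))


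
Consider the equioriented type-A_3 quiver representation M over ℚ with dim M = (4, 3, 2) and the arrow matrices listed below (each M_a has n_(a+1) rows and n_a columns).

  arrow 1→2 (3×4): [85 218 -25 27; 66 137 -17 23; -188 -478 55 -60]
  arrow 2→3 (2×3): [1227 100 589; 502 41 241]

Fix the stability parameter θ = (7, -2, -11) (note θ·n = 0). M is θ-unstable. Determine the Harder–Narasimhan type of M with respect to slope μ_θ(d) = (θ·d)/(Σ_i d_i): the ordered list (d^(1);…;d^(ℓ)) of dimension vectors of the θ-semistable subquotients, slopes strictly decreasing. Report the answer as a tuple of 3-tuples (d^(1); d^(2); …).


Interval decomposition of M: I[1,1], I[1,2], I[1,3]^2.
HN type (ℓ=3): μ^(1)=7; μ^(2)=5/2; μ^(3)=-2

((1, 0, 0); (1, 1, 0); (2, 2, 2))


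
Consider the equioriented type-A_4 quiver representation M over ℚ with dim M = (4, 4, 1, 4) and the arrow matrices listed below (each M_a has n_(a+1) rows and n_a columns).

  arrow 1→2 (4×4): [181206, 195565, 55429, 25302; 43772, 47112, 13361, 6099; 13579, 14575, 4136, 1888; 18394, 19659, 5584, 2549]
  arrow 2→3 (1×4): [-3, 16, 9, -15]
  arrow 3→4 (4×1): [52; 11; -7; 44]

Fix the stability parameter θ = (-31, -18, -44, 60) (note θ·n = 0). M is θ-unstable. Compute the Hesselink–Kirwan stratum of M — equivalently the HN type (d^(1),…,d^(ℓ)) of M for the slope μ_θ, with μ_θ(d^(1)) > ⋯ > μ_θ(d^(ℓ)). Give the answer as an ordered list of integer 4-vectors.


Via rank(M_{q-1}∘⋯∘M_p): M ≅ I[1,1], I[1,2]^2, I[1,4], I[2,2], I[4,4]^3.
μ_θ-semistable layers: μ^(1)=60; μ^(2)=-18; μ^(3)=-31

((0, 0, 0, 4); (0, 3, 0, 0); (4, 1, 1, 0))


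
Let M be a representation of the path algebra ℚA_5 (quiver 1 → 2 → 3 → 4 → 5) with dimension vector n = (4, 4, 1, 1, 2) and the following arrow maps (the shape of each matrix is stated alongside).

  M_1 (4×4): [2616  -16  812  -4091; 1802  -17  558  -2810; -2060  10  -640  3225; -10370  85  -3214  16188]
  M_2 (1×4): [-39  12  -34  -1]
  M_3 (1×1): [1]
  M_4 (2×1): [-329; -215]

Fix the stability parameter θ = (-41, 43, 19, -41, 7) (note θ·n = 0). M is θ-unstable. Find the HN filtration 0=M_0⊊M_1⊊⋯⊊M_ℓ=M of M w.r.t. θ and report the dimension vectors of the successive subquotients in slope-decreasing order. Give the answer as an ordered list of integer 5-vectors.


Interval decomposition of M: I[1,1]^2, I[1,2], I[1,5], I[2,2]^2, I[5,5].
HN type (ℓ=3): μ^(1)=43; μ^(2)=7; μ^(3)=-41

((0, 3, 0, 0, 0); (0, 1, 1, 1, 2); (4, 0, 0, 0, 0))


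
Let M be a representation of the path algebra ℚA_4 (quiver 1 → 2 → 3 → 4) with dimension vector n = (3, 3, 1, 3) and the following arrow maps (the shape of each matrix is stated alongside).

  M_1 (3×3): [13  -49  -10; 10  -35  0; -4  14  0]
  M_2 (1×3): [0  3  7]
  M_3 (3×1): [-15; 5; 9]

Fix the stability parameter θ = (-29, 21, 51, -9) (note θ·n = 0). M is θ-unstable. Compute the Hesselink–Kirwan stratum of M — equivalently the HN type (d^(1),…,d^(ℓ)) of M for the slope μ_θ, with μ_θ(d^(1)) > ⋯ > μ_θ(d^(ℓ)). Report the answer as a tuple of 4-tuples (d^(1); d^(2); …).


Via rank(M_{q-1}∘⋯∘M_p): M ≅ I[1,1], I[1,2], I[1,4], I[2,2], I[4,4]^2.
μ_θ-semistable layers: μ^(1)=21; μ^(2)=-9; μ^(3)=-29

((0, 3, 1, 1); (0, 0, 0, 2); (3, 0, 0, 0))


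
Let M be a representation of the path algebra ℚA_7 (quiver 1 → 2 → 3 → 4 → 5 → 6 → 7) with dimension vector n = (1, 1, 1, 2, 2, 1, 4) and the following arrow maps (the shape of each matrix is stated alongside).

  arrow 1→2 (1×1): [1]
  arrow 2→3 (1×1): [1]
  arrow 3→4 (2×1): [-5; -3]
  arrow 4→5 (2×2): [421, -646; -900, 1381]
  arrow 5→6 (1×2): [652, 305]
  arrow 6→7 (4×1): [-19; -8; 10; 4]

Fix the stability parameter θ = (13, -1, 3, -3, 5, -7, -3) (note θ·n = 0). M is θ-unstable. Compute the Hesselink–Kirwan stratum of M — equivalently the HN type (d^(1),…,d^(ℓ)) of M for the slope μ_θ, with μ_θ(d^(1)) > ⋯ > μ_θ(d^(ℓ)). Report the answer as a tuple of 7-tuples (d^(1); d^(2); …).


Via rank(M_{q-1}∘⋯∘M_p): M ≅ I[1,7], I[4,5], I[7,7]^3.
μ_θ-semistable layers: μ^(1)=5; μ^(2)=1; μ^(3)=-3

((0, 0, 0, 0, 1, 0, 0); (1, 1, 1, 1, 1, 1, 1); (0, 0, 0, 1, 0, 0, 3))


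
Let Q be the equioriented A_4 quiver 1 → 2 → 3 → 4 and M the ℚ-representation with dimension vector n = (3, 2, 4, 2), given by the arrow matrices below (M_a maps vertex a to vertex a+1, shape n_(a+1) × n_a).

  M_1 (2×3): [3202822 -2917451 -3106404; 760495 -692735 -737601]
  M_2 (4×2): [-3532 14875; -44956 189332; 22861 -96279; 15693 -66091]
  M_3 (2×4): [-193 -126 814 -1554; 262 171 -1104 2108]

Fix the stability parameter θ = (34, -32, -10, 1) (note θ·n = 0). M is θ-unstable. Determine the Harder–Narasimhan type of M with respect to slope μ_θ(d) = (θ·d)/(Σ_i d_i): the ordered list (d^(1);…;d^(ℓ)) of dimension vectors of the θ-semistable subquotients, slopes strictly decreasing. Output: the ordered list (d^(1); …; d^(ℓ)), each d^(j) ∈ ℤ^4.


Via rank(M_{q-1}∘⋯∘M_p): M ≅ I[1,1], I[1,3], I[1,4], I[3,3], I[3,4].
μ_θ-semistable layers: μ^(1)=34; μ^(2)=1; μ^(3)=-8/3; μ^(4)=-10

((1, 0, 0, 0); (0, 0, 0, 2); (2, 2, 2, 0); (0, 0, 2, 0))


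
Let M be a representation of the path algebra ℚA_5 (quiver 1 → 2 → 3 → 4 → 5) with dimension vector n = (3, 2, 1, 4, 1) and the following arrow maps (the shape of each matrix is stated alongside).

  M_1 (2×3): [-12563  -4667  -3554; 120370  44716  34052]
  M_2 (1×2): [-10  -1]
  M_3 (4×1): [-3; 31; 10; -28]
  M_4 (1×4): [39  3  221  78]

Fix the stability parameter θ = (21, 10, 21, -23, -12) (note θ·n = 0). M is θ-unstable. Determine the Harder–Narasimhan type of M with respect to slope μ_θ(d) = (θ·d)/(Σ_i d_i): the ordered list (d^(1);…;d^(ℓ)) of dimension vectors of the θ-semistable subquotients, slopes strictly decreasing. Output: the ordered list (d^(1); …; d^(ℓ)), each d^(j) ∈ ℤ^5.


Interval decomposition of M: I[1,1], I[1,2], I[1,5], I[4,4]^3.
HN type (ℓ=4): μ^(1)=21; μ^(2)=31/2; μ^(3)=17/5; μ^(4)=-23

((1, 0, 0, 0, 0); (1, 1, 0, 0, 0); (1, 1, 1, 1, 1); (0, 0, 0, 3, 0))


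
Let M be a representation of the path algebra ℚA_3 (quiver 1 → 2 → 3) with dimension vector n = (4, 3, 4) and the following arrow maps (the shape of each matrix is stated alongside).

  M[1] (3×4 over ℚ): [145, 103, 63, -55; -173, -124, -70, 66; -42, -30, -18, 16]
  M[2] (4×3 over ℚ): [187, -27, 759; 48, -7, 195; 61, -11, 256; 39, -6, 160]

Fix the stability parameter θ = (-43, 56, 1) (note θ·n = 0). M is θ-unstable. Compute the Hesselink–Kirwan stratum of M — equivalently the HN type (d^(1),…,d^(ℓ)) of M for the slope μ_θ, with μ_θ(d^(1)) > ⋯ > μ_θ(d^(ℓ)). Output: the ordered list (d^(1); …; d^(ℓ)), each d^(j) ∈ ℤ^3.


Interval decomposition of M: I[1,1], I[1,3]^3, I[3,3].
HN type (ℓ=3): μ^(1)=57/2; μ^(2)=1; μ^(3)=-43

((0, 3, 3); (0, 0, 1); (4, 0, 0))


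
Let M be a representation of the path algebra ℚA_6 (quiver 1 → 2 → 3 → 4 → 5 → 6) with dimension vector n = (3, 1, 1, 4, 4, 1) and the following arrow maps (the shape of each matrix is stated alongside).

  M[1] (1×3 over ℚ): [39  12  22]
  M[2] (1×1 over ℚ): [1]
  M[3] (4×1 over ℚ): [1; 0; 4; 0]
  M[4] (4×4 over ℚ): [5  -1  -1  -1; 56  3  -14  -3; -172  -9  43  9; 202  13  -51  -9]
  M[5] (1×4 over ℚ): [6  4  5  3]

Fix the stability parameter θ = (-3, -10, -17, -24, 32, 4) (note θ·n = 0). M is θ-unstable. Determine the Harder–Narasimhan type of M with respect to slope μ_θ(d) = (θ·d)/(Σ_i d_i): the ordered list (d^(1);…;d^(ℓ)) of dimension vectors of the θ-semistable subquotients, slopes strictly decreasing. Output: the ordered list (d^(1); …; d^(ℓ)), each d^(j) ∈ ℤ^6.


Via rank(M_{q-1}∘⋯∘M_p): M ≅ I[1,1]^2, I[1,5], I[4,4], I[4,5]^2, I[5,6].
μ_θ-semistable layers: μ^(1)=32; μ^(2)=18; μ^(3)=-3; μ^(4)=-27/2; μ^(5)=-24

((0, 0, 0, 0, 3, 0); (0, 0, 0, 0, 1, 1); (2, 0, 0, 0, 0, 0); (1, 1, 1, 1, 0, 0); (0, 0, 0, 3, 0, 0))


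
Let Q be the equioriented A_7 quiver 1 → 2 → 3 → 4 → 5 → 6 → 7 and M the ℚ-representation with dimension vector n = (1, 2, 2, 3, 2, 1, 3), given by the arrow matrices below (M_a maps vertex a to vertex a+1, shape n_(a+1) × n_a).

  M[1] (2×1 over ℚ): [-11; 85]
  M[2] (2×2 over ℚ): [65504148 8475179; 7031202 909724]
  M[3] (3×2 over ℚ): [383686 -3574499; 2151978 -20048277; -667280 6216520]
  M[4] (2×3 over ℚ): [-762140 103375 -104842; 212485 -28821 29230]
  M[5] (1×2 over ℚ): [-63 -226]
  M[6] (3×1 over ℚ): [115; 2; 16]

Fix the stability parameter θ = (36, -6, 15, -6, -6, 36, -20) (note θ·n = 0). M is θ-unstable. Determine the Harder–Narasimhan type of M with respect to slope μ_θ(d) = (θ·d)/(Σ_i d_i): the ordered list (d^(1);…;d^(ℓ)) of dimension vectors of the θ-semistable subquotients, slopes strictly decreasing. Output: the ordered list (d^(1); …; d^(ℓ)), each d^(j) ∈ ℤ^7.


Interval decomposition of M: I[1,3], I[2,7], I[4,4], I[4,5], I[7,7]^2.
HN type (ℓ=5): μ^(1)=15; μ^(2)=8; μ^(3)=1; μ^(4)=-6; μ^(5)=-20

((1, 1, 1, 0, 0, 0, 0); (0, 0, 0, 0, 0, 1, 1); (0, 0, 1, 1, 1, 0, 0); (0, 1, 0, 2, 1, 0, 0); (0, 0, 0, 0, 0, 0, 2))


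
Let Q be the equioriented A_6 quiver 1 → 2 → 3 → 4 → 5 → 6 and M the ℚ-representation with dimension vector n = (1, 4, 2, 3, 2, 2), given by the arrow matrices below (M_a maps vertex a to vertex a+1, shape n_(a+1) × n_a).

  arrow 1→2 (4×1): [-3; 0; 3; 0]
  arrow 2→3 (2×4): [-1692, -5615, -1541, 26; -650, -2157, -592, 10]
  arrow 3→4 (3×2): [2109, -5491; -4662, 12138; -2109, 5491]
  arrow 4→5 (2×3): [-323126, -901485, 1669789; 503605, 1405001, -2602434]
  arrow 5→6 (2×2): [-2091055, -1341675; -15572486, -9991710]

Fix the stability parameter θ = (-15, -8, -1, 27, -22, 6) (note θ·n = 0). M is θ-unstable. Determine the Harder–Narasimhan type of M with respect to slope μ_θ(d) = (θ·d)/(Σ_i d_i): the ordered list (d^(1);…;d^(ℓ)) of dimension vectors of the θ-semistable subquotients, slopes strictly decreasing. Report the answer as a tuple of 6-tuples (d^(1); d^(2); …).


Barcode: M ≅ I[1,5], I[2,2]^2, I[2,3], I[4,4], I[4,6], I[6,6]. HN layers by μ_θ (6 steps, strictly decreasing):
  μ^(1)=27; μ^(2)=6; μ^(3)=5/2; μ^(4)=-1; μ^(5)=-8; μ^(6)=-15

((0, 0, 0, 1, 0, 0); (0, 0, 0, 0, 0, 2); (0, 0, 0, 2, 2, 0); (0, 0, 2, 0, 0, 0); (0, 4, 0, 0, 0, 0); (1, 0, 0, 0, 0, 0))


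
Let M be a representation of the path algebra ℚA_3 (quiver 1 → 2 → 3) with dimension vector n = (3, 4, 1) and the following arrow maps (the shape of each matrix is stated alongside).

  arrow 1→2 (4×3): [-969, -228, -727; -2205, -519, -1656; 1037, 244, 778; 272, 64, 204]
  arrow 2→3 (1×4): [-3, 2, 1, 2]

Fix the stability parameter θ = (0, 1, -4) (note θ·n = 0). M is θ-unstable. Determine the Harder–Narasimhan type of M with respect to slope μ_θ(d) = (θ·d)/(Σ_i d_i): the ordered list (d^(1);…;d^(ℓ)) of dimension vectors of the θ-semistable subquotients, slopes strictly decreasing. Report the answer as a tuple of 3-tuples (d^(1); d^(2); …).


Via rank(M_{q-1}∘⋯∘M_p): M ≅ I[1,2]^2, I[1,3], I[2,2].
μ_θ-semistable layers: μ^(1)=1; μ^(2)=0; μ^(3)=-1

((0, 3, 0); (2, 0, 0); (1, 1, 1))


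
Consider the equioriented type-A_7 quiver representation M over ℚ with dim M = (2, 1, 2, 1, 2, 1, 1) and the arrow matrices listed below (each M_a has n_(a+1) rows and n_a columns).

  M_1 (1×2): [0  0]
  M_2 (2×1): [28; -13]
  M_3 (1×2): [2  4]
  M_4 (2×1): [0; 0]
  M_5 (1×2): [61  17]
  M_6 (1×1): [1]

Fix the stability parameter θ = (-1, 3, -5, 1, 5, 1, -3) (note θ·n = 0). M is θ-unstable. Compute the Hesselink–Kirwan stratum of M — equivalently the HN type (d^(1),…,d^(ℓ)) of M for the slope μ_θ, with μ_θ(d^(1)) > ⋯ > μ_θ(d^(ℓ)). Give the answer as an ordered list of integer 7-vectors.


Via rank(M_{q-1}∘⋯∘M_p): M ≅ I[1,1]^2, I[2,4], I[3,3], I[5,5], I[5,7].
μ_θ-semistable layers: μ^(1)=5; μ^(2)=1; μ^(3)=-1; μ^(4)=-5

((0, 0, 0, 0, 1, 0, 0); (0, 0, 0, 1, 1, 1, 1); (2, 1, 1, 0, 0, 0, 0); (0, 0, 1, 0, 0, 0, 0))


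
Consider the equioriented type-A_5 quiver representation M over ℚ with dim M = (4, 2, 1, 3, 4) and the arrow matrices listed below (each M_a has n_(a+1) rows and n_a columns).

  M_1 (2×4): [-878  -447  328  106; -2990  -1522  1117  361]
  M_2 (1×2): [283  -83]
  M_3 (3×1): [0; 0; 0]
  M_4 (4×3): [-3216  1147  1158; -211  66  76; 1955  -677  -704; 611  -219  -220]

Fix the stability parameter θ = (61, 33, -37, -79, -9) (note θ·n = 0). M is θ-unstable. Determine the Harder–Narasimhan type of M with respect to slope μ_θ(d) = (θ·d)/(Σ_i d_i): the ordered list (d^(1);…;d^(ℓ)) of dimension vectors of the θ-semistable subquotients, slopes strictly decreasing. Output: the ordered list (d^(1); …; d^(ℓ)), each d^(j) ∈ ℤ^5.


Via rank(M_{q-1}∘⋯∘M_p): M ≅ I[1,1]^2, I[1,2], I[1,3], I[4,5]^3, I[5,5].
μ_θ-semistable layers: μ^(1)=61; μ^(2)=47; μ^(3)=19; μ^(4)=-9; μ^(5)=-79

((2, 0, 0, 0, 0); (1, 1, 0, 0, 0); (1, 1, 1, 0, 0); (0, 0, 0, 0, 4); (0, 0, 0, 3, 0))


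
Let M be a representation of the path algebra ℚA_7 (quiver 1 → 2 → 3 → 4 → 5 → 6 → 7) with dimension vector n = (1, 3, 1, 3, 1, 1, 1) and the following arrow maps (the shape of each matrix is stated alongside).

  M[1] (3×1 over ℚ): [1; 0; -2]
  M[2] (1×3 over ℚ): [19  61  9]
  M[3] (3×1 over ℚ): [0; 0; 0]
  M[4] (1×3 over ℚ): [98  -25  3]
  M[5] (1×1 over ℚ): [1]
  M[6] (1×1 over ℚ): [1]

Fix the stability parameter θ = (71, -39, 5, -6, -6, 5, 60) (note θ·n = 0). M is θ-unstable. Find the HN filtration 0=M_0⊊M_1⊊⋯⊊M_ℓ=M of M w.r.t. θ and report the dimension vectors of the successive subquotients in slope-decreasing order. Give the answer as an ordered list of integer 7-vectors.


Barcode: M ≅ I[1,3], I[2,2]^2, I[4,4]^2, I[4,7]. HN layers by μ_θ (5 steps, strictly decreasing):
  μ^(1)=60; μ^(2)=37/3; μ^(3)=5; μ^(4)=-6; μ^(5)=-39

((0, 0, 0, 0, 0, 0, 1); (1, 1, 1, 0, 0, 0, 0); (0, 0, 0, 0, 0, 1, 0); (0, 0, 0, 3, 1, 0, 0); (0, 2, 0, 0, 0, 0, 0))


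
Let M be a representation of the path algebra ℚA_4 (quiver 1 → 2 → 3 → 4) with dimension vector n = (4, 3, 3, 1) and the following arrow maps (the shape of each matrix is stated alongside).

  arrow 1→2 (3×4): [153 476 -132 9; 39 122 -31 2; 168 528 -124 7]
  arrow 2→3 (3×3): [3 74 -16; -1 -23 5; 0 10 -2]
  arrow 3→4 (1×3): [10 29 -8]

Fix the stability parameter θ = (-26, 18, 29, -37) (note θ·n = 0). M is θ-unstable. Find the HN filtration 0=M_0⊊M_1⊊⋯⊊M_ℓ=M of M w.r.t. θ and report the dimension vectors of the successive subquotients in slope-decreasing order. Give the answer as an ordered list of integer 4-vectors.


Barcode: M ≅ I[1,1], I[1,2], I[1,3], I[1,4], I[3,3]. HN layers by μ_θ (4 steps, strictly decreasing):
  μ^(1)=29; μ^(2)=18; μ^(3)=10/3; μ^(4)=-26

((0, 0, 2, 0); (0, 2, 0, 0); (0, 1, 1, 1); (4, 0, 0, 0))


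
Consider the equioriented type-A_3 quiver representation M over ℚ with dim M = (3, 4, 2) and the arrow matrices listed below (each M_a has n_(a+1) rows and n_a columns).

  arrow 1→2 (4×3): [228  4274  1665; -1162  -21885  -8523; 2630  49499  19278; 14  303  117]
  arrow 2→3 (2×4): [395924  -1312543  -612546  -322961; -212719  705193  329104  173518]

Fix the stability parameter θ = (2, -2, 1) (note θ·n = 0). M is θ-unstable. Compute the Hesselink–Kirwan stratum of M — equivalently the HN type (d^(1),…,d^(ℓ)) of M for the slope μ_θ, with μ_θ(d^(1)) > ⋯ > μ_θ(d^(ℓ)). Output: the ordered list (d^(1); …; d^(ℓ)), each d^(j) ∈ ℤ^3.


Barcode: M ≅ I[1,1], I[1,2], I[1,3], I[2,2], I[2,3]. HN layers by μ_θ (4 steps, strictly decreasing):
  μ^(1)=2; μ^(2)=1; μ^(3)=0; μ^(4)=-2

((1, 0, 0); (0, 0, 2); (2, 2, 0); (0, 2, 0))


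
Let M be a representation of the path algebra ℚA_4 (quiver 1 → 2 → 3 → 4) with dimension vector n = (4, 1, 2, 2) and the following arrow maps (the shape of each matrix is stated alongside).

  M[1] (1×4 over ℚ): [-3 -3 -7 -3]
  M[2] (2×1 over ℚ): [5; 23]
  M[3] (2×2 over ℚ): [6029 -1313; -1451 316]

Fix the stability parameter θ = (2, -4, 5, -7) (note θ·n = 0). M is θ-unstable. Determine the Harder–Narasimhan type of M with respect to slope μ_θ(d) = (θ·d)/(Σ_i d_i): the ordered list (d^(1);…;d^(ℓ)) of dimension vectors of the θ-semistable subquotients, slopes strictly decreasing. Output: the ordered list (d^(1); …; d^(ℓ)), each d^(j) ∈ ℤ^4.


Barcode: M ≅ I[1,1]^3, I[1,4], I[3,4]. HN layers by μ_θ (2 steps, strictly decreasing):
  μ^(1)=2; μ^(2)=-1

((3, 0, 0, 0); (1, 1, 2, 2))


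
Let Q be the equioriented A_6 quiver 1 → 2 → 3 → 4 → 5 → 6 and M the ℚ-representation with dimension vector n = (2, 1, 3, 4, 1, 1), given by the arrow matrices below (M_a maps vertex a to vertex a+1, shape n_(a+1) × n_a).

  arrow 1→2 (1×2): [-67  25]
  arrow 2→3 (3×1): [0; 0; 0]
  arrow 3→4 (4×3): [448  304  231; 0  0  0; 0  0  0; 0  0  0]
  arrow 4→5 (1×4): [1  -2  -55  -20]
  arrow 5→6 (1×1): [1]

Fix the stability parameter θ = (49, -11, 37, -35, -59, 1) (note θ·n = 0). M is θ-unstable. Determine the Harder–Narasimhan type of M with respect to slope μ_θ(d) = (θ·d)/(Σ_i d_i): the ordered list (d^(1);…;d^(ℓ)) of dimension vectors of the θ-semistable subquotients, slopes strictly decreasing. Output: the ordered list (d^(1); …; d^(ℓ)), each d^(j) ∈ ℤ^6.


Via rank(M_{q-1}∘⋯∘M_p): M ≅ I[1,1], I[1,2], I[3,3]^2, I[3,6], I[4,4]^3.
μ_θ-semistable layers: μ^(1)=49; μ^(2)=37; μ^(3)=19; μ^(4)=1; μ^(5)=-19; μ^(6)=-35

((1, 0, 0, 0, 0, 0); (0, 0, 2, 0, 0, 0); (1, 1, 0, 0, 0, 0); (0, 0, 0, 0, 0, 1); (0, 0, 1, 1, 1, 0); (0, 0, 0, 3, 0, 0))


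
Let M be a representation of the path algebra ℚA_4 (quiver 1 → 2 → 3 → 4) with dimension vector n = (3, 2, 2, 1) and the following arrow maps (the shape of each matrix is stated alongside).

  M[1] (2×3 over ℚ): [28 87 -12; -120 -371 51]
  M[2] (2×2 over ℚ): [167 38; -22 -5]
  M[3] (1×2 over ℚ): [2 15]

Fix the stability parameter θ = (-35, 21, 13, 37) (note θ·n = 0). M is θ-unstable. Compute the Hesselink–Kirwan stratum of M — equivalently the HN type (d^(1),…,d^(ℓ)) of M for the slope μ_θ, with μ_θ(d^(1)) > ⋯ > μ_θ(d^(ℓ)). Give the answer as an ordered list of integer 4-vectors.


Barcode: M ≅ I[1,1], I[1,3], I[1,4]. HN layers by μ_θ (3 steps, strictly decreasing):
  μ^(1)=37; μ^(2)=17; μ^(3)=-35

((0, 0, 0, 1); (0, 2, 2, 0); (3, 0, 0, 0))


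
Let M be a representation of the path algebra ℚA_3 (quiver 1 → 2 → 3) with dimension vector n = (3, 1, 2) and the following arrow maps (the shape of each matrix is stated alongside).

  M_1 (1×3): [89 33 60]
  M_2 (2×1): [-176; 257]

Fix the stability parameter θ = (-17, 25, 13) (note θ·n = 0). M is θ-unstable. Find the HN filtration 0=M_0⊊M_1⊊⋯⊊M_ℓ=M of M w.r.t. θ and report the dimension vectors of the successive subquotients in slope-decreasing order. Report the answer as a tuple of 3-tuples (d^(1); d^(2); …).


Via rank(M_{q-1}∘⋯∘M_p): M ≅ I[1,1]^2, I[1,3], I[3,3].
μ_θ-semistable layers: μ^(1)=19; μ^(2)=13; μ^(3)=-17

((0, 1, 1); (0, 0, 1); (3, 0, 0))


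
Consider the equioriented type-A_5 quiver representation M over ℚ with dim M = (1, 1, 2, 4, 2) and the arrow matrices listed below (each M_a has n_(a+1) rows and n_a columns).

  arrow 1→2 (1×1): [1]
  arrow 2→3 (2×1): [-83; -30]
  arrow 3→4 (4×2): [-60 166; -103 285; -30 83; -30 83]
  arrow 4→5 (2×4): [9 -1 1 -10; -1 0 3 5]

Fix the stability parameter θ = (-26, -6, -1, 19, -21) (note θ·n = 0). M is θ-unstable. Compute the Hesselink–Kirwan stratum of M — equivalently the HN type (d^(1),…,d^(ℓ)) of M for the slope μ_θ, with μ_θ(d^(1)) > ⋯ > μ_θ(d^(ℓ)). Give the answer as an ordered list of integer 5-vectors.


Interval decomposition of M: I[1,5], I[3,5], I[4,4]^2.
HN type (ℓ=4): μ^(1)=19; μ^(2)=-1; μ^(3)=-6; μ^(4)=-26

((0, 0, 0, 2, 0); (0, 0, 2, 2, 2); (0, 1, 0, 0, 0); (1, 0, 0, 0, 0))


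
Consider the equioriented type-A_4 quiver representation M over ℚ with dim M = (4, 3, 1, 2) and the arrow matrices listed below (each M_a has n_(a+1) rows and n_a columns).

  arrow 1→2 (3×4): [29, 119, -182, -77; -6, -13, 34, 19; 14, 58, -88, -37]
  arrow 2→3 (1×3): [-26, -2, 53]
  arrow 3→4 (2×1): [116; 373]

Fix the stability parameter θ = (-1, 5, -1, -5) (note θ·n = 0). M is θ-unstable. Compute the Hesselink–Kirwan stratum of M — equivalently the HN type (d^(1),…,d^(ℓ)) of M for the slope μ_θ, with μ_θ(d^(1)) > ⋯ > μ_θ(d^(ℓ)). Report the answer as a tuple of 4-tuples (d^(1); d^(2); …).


Barcode: M ≅ I[1,1], I[1,2]^2, I[1,4], I[4,4]. HN layers by μ_θ (4 steps, strictly decreasing):
  μ^(1)=5; μ^(2)=-1/3; μ^(3)=-1; μ^(4)=-5

((0, 2, 0, 0); (0, 1, 1, 1); (4, 0, 0, 0); (0, 0, 0, 1))


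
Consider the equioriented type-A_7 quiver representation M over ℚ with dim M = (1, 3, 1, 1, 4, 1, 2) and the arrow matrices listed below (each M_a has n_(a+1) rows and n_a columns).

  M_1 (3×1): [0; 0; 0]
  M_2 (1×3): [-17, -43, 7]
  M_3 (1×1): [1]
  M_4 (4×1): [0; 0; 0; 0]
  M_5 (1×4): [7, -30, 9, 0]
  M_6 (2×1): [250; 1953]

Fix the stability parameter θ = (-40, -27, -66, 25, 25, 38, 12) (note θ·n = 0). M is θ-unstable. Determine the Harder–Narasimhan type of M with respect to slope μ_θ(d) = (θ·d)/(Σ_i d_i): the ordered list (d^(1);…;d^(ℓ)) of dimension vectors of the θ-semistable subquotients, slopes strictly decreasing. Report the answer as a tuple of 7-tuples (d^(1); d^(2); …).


Via rank(M_{q-1}∘⋯∘M_p): M ≅ I[1,1], I[2,2]^2, I[2,4], I[5,5]^3, I[5,7], I[7,7].
μ_θ-semistable layers: μ^(1)=25; μ^(2)=12; μ^(3)=-27; μ^(4)=-40; μ^(5)=-93/2

((0, 0, 0, 1, 4, 1, 1); (0, 0, 0, 0, 0, 0, 1); (0, 2, 0, 0, 0, 0, 0); (1, 0, 0, 0, 0, 0, 0); (0, 1, 1, 0, 0, 0, 0))


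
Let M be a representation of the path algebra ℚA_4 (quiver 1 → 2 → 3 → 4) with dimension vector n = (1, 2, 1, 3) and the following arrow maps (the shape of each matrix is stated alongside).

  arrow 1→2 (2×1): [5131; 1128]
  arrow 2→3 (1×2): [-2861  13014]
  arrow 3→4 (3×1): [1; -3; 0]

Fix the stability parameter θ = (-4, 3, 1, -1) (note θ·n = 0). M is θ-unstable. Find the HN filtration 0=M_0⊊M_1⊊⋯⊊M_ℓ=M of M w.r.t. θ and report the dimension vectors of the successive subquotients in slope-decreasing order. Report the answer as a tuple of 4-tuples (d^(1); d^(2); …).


Via rank(M_{q-1}∘⋯∘M_p): M ≅ I[1,4], I[2,2], I[4,4]^2.
μ_θ-semistable layers: μ^(1)=3; μ^(2)=1; μ^(3)=-1; μ^(4)=-4

((0, 1, 0, 0); (0, 1, 1, 1); (0, 0, 0, 2); (1, 0, 0, 0))


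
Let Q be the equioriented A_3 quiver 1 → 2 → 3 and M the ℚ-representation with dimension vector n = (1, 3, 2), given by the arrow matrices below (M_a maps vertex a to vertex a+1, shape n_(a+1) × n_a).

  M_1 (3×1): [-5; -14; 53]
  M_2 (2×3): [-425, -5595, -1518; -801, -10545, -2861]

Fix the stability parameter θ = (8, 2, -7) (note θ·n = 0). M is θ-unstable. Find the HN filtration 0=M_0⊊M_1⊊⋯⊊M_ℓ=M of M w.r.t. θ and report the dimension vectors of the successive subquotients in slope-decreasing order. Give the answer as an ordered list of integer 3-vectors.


Interval decomposition of M: I[1,3], I[2,2], I[2,3].
HN type (ℓ=3): μ^(1)=2; μ^(2)=1; μ^(3)=-5/2

((0, 1, 0); (1, 1, 1); (0, 1, 1))


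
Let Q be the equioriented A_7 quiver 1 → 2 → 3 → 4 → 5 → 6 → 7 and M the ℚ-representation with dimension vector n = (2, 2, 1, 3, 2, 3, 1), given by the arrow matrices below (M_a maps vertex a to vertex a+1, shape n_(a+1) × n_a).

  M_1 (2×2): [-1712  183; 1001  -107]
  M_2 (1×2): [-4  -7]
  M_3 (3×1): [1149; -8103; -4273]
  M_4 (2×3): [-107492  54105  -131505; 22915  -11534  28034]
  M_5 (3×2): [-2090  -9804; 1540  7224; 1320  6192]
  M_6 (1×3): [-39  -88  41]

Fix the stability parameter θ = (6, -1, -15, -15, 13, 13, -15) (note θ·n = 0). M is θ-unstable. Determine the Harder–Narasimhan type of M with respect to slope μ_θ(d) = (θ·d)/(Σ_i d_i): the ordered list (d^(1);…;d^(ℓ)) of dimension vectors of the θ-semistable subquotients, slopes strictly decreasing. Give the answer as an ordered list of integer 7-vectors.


Interval decomposition of M: I[1,2], I[1,5], I[4,4], I[4,7], I[6,6]^2.
HN type (ℓ=5): μ^(1)=13; μ^(2)=11/3; μ^(3)=5/2; μ^(4)=-25/4; μ^(5)=-15

((0, 0, 0, 0, 1, 2, 0); (0, 0, 0, 0, 1, 1, 1); (1, 1, 0, 0, 0, 0, 0); (1, 1, 1, 1, 0, 0, 0); (0, 0, 0, 2, 0, 0, 0))


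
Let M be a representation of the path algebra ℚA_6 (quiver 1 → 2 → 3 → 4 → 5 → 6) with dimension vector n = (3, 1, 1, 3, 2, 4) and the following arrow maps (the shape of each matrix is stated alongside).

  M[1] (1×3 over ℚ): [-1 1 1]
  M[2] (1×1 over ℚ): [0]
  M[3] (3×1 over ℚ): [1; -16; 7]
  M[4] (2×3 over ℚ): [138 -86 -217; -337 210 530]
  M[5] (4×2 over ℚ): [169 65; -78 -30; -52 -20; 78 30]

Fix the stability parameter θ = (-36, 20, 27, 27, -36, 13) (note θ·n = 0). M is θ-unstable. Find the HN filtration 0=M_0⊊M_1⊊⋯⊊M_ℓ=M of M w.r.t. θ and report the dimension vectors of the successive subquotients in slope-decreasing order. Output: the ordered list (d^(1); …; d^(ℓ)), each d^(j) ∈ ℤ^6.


Via rank(M_{q-1}∘⋯∘M_p): M ≅ I[1,1]^2, I[1,2], I[3,5], I[4,4], I[4,6], I[6,6]^3.
μ_θ-semistable layers: μ^(1)=27; μ^(2)=20; μ^(3)=13; μ^(4)=6; μ^(5)=-9/2; μ^(6)=-36

((0, 0, 0, 1, 0, 0); (0, 1, 0, 0, 0, 0); (0, 0, 0, 0, 0, 4); (0, 0, 1, 1, 1, 0); (0, 0, 0, 1, 1, 0); (3, 0, 0, 0, 0, 0))


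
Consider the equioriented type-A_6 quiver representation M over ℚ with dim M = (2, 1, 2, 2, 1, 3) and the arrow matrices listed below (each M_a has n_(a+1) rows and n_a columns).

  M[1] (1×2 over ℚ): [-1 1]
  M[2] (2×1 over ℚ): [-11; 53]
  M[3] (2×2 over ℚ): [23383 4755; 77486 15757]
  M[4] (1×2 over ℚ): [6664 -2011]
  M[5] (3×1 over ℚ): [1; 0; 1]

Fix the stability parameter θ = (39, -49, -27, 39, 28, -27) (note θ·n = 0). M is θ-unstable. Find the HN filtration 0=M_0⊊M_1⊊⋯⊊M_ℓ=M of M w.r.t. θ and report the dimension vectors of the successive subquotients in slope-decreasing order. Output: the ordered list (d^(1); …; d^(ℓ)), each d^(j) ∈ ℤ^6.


Barcode: M ≅ I[1,1], I[1,6], I[3,4], I[6,6]^2. HN layers by μ_θ (4 steps, strictly decreasing):
  μ^(1)=39; μ^(2)=40/3; μ^(3)=-37/3; μ^(4)=-27

((1, 0, 0, 1, 0, 0); (0, 0, 0, 1, 1, 1); (1, 1, 1, 0, 0, 0); (0, 0, 1, 0, 0, 2))


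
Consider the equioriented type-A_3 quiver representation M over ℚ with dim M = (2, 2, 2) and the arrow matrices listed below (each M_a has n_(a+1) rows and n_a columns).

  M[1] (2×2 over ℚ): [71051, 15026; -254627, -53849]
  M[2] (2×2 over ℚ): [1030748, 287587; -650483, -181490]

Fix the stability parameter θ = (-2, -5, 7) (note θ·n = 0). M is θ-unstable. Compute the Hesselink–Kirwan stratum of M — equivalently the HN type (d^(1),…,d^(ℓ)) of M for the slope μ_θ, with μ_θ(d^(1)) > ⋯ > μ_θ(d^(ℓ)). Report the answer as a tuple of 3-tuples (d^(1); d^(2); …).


Interval decomposition of M: I[1,3]^2.
HN type (ℓ=2): μ^(1)=7; μ^(2)=-7/2

((0, 0, 2); (2, 2, 0))


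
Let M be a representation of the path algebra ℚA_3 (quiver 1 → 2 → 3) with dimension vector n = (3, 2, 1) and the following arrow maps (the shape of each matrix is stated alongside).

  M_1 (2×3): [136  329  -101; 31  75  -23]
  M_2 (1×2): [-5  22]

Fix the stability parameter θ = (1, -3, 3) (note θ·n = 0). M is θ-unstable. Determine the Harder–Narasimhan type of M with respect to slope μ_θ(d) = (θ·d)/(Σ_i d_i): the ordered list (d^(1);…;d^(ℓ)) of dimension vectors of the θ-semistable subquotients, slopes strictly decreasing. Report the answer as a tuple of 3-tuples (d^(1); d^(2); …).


Interval decomposition of M: I[1,1], I[1,2], I[1,3].
HN type (ℓ=3): μ^(1)=3; μ^(2)=1; μ^(3)=-1

((0, 0, 1); (1, 0, 0); (2, 2, 0))


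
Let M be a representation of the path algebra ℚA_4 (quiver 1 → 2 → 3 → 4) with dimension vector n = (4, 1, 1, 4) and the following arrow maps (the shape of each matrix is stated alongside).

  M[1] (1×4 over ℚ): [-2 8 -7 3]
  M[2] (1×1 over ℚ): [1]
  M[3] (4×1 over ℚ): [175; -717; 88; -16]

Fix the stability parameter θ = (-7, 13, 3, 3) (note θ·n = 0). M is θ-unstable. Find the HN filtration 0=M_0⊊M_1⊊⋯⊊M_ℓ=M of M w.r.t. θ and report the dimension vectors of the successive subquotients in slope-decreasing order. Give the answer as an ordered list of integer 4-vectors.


Interval decomposition of M: I[1,1]^3, I[1,4], I[4,4]^3.
HN type (ℓ=3): μ^(1)=19/3; μ^(2)=3; μ^(3)=-7

((0, 1, 1, 1); (0, 0, 0, 3); (4, 0, 0, 0))


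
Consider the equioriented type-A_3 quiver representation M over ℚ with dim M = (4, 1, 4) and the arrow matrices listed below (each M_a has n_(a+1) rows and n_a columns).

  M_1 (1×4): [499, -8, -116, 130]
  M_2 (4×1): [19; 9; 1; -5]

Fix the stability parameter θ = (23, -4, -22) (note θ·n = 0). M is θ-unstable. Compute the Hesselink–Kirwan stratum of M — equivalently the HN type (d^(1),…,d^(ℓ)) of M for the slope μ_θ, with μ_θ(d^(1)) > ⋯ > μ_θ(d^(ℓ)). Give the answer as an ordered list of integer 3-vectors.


Via rank(M_{q-1}∘⋯∘M_p): M ≅ I[1,1]^3, I[1,3], I[3,3]^3.
μ_θ-semistable layers: μ^(1)=23; μ^(2)=-1; μ^(3)=-22

((3, 0, 0); (1, 1, 1); (0, 0, 3))


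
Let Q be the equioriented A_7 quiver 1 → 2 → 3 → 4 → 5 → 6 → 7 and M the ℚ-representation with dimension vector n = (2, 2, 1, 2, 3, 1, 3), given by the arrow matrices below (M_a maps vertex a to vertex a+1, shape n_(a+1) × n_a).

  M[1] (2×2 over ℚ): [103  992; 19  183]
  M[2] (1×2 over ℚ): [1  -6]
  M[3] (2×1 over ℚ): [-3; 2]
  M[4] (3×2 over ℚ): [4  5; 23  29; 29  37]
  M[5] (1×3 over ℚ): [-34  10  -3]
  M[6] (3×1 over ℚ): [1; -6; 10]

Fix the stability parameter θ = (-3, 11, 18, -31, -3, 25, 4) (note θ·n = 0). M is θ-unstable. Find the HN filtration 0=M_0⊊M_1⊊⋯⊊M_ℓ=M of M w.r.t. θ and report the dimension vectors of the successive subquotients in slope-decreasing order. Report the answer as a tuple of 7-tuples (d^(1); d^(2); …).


Via rank(M_{q-1}∘⋯∘M_p): M ≅ I[1,2], I[1,7], I[4,5], I[5,5], I[7,7]^2.
μ_θ-semistable layers: μ^(1)=29/2; μ^(2)=11; μ^(3)=4; μ^(4)=-5/4; μ^(5)=-3; μ^(6)=-31

((0, 0, 0, 0, 0, 1, 1); (0, 1, 0, 0, 0, 0, 0); (0, 0, 0, 0, 0, 0, 2); (0, 1, 1, 1, 1, 0, 0); (2, 0, 0, 0, 2, 0, 0); (0, 0, 0, 1, 0, 0, 0))


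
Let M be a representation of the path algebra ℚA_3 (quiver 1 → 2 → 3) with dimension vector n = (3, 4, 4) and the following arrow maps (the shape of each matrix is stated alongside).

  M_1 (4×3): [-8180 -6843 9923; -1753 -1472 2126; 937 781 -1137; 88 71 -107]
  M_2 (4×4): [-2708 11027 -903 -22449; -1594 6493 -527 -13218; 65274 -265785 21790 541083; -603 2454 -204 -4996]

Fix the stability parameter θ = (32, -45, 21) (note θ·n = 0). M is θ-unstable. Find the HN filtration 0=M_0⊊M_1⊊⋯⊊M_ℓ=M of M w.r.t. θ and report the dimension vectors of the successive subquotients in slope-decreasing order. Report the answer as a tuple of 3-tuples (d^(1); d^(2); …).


Interval decomposition of M: I[1,3]^3, I[2,3].
HN type (ℓ=3): μ^(1)=21; μ^(2)=-13/2; μ^(3)=-45

((0, 0, 4); (3, 3, 0); (0, 1, 0))


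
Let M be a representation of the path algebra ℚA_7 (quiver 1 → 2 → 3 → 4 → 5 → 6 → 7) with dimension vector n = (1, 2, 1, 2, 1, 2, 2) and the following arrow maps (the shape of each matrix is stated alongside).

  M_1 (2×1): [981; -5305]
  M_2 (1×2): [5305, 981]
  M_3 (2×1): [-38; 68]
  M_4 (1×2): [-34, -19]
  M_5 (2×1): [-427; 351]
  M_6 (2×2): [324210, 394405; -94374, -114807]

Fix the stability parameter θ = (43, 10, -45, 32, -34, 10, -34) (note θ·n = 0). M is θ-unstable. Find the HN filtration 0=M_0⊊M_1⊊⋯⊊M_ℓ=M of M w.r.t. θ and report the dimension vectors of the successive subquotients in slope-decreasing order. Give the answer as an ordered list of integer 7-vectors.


Barcode: M ≅ I[1,2], I[2,4], I[4,7], I[6,6], I[7,7]. HN layers by μ_θ (6 steps, strictly decreasing):
  μ^(1)=32; μ^(2)=53/2; μ^(3)=10; μ^(4)=-13/2; μ^(5)=-35/2; μ^(6)=-34

((0, 0, 0, 1, 0, 0, 0); (1, 1, 0, 0, 0, 0, 0); (0, 0, 0, 0, 0, 1, 0); (0, 0, 0, 1, 1, 1, 1); (0, 1, 1, 0, 0, 0, 0); (0, 0, 0, 0, 0, 0, 1))


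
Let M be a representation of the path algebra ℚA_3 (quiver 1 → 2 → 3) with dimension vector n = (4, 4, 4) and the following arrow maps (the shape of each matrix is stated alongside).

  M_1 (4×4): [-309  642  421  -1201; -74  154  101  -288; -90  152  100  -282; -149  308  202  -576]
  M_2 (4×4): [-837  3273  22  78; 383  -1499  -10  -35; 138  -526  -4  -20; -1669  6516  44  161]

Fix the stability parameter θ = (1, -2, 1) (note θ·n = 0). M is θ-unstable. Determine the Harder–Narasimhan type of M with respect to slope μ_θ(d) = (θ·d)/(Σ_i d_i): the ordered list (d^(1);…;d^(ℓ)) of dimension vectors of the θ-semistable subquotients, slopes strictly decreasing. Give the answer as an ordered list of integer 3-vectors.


Interval decomposition of M: I[1,1], I[1,3]^3, I[2,2], I[3,3].
HN type (ℓ=3): μ^(1)=1; μ^(2)=-1/2; μ^(3)=-2

((1, 0, 4); (3, 3, 0); (0, 1, 0))


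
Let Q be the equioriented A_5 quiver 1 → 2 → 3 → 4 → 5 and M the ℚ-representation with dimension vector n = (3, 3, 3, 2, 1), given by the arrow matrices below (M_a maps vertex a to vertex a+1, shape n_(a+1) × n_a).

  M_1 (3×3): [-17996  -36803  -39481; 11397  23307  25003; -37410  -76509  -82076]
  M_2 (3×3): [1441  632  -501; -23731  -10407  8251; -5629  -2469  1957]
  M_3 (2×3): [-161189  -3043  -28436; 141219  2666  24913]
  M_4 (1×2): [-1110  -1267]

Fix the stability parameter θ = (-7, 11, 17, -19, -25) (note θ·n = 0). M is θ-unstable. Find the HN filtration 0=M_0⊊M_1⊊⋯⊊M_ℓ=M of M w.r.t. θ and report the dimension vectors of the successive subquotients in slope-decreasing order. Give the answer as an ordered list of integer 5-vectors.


Via rank(M_{q-1}∘⋯∘M_p): M ≅ I[1,2], I[1,3], I[1,5], I[3,4].
μ_θ-semistable layers: μ^(1)=17; μ^(2)=11; μ^(3)=-1; μ^(4)=-4; μ^(5)=-7

((0, 0, 1, 0, 0); (0, 2, 0, 0, 0); (0, 0, 1, 1, 0); (0, 1, 1, 1, 1); (3, 0, 0, 0, 0))


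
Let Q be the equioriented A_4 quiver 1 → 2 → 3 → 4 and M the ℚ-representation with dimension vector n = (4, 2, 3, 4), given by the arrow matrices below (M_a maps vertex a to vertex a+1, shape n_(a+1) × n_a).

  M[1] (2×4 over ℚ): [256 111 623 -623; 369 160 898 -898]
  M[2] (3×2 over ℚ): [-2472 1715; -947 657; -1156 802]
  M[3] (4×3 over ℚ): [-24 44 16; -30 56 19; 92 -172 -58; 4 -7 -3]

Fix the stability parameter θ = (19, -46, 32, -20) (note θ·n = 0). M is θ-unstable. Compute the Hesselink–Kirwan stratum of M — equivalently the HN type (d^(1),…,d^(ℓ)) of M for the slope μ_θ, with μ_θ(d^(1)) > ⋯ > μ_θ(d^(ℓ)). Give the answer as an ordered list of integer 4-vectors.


Barcode: M ≅ I[1,1]^2, I[1,3], I[1,4], I[3,4], I[4,4]^2. HN layers by μ_θ (5 steps, strictly decreasing):
  μ^(1)=32; μ^(2)=19; μ^(3)=6; μ^(4)=-27/2; μ^(5)=-20

((0, 0, 1, 0); (2, 0, 0, 0); (0, 0, 2, 2); (2, 2, 0, 0); (0, 0, 0, 2))


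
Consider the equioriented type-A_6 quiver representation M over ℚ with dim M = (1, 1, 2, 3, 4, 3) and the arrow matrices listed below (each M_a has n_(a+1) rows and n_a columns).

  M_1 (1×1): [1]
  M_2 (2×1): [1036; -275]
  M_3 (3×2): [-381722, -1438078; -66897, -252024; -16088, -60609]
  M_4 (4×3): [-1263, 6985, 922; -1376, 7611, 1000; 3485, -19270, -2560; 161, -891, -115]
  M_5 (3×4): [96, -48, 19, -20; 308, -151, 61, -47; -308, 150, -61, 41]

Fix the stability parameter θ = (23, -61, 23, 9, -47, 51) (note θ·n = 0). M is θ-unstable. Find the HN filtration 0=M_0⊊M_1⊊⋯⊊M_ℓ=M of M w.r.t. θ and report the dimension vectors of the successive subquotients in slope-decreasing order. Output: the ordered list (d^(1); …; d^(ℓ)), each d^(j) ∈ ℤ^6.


Interval decomposition of M: I[1,6], I[3,6], I[4,6], I[5,5].
HN type (ℓ=4): μ^(1)=51; μ^(2)=-5; μ^(3)=-19; μ^(4)=-47

((0, 0, 0, 0, 0, 3); (0, 0, 2, 2, 2, 0); (1, 1, 0, 1, 1, 0); (0, 0, 0, 0, 1, 0))


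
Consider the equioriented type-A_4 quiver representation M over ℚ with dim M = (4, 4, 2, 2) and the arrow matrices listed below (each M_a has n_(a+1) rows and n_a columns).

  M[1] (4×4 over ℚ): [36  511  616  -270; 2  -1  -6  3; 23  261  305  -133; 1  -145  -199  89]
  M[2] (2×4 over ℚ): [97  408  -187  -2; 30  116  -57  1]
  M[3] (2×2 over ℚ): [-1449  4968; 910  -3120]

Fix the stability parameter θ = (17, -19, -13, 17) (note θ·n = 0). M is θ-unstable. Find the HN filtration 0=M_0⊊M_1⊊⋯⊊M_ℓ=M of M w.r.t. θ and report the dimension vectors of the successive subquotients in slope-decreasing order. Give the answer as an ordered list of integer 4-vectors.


Barcode: M ≅ I[1,2]^2, I[1,3], I[1,4], I[4,4]. HN layers by μ_θ (3 steps, strictly decreasing):
  μ^(1)=17; μ^(2)=-1; μ^(3)=-5

((0, 0, 0, 2); (2, 2, 0, 0); (2, 2, 2, 0))


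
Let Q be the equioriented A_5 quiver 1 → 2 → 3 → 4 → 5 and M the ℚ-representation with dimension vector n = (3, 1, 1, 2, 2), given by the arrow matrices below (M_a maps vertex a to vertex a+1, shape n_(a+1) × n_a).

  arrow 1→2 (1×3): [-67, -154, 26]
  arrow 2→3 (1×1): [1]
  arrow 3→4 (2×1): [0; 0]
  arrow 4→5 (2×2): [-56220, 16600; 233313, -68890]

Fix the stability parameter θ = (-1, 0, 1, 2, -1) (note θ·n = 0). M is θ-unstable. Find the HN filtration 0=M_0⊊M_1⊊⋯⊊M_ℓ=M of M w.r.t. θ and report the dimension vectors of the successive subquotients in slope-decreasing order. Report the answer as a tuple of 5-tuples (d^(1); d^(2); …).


Via rank(M_{q-1}∘⋯∘M_p): M ≅ I[1,1]^2, I[1,3], I[4,4], I[4,5], I[5,5].
μ_θ-semistable layers: μ^(1)=2; μ^(2)=1; μ^(3)=1/2; μ^(4)=0; μ^(5)=-1

((0, 0, 0, 1, 0); (0, 0, 1, 0, 0); (0, 0, 0, 1, 1); (0, 1, 0, 0, 0); (3, 0, 0, 0, 1))
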